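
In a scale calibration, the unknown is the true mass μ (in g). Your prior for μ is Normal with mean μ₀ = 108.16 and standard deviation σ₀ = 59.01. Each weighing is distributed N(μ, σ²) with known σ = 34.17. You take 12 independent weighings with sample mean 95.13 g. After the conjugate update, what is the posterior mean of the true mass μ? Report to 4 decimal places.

95.4842

For Normal data with known variance σ², a Normal(μ₀, σ₀²) prior on μ is conjugate. Posterior precision = 1/σ₀² + n/σ²; posterior mean is the precision-weighted average of μ₀ and x̄.
n·x̄ = 12·95.13 = 1141.56.
σ₀² = 59.01² = 3482.1801, σ² = 34.17² = 1167.5889; σ² + n·σ₀² = 1167.5889 + 12·3482.1801 = 42953.7501.
Posterior mean = (μ₀/σ₀² + n·x̄/σ²)/(1/σ₀² + n/σ²) = (σ²·μ₀ + σ₀²·n·x̄)/(σ² + n·σ₀²) = (1167.5889·108.16 + 3482.1801·1141.56)/42953.7501 = 4101403.93038/42953.7501 = 95.4842.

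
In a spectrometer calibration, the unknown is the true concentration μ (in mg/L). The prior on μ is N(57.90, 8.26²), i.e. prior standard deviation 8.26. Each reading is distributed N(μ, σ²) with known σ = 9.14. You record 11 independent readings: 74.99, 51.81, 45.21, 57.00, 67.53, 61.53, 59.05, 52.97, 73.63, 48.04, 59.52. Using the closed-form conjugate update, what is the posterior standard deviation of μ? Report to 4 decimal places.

For Normal data with known variance σ², a Normal(μ₀, σ₀²) prior on μ is conjugate. Posterior precision = 1/σ₀² + n/σ²; posterior mean is the precision-weighted average of μ₀ and x̄.
σ₀² = 8.26² = 68.2276, σ² = 9.14² = 83.5396; σ² + n·σ₀² = 83.5396 + 11·68.2276 = 834.0432.
Posterior precision = 1/σ₀² + n/σ² = 1/68.2276 + 11/83.5396 = (σ² + n·σ₀²)/(σ₀²σ²) = 834.0432/(68.2276·83.5396); posterior variance σₙ² = σ₀²σ²/(σ² + n·σ₀²) = 68.2276·83.5396/834.0432 = 6.833826.
Posterior SD = √σₙ² = √(68.2276·83.5396/834.0432) = 2.6142.

2.6142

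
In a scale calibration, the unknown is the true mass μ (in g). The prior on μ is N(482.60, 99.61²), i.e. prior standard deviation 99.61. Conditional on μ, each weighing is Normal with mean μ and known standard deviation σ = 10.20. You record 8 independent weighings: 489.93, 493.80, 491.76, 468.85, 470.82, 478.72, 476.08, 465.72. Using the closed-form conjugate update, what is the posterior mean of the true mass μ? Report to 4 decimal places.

For Normal data with known variance σ², a Normal(μ₀, σ₀²) prior on μ is conjugate. Posterior precision = 1/σ₀² + n/σ²; posterior mean is the precision-weighted average of μ₀ and x̄.
Σxᵢ = 489.93 + 493.80 + 491.76 + 468.85 + 470.82 + 478.72 + 476.08 + 465.72 = 3835.68, so n·x̄ = 3835.68.
σ₀² = 99.61² = 9922.1521, σ² = 10.20² = 104.04; σ² + n·σ₀² = 104.04 + 8·9922.1521 = 79481.2568.
Posterior mean = (μ₀/σ₀² + n·x̄/σ²)/(1/σ₀² + n/σ²) = (σ²·μ₀ + σ₀²·n·x̄)/(σ² + n·σ₀²) = (104.04·482.60 + 9922.1521·3835.68)/79481.2568 = 38108410.070928/79481.2568 = 479.4641.

479.4641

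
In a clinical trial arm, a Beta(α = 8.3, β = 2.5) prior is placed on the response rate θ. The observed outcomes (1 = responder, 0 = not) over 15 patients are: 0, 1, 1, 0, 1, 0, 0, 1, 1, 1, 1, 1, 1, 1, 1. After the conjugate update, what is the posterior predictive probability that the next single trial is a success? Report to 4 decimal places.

0.7481

The Beta prior is conjugate to a Binomial/Bernoulli likelihood; the update adds successes to α and failures to β.
Posterior: Beta(α+k, β+n−k) = Beta(8.3+11, 2.5+4) = Beta(19.3, 6.5).
For a single future Bernoulli trial, P(success | data) = α/(α+β) = 0.7481.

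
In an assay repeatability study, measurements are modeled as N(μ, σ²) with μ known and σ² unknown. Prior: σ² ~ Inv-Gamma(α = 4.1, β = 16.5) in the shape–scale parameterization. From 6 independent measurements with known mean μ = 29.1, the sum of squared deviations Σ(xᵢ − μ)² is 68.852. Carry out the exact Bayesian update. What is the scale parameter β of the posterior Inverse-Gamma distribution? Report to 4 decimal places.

50.9260

With known mean μ and an Inverse-Gamma(α, β) prior on σ², the Normal likelihood is conjugate: posterior is Inv-Gamma(α + n/2, β + Σ(xᵢ−μ)²/2).
Posterior: Inv-Gamma(4.1 + 6/2, 16.5 + 68.852/2) = Inv-Gamma(7.10, 50.9260).
Posterior β = 50.9260.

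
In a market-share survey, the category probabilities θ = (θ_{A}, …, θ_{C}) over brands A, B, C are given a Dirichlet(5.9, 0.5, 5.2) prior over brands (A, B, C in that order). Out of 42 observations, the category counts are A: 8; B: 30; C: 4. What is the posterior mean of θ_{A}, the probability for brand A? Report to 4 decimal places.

0.2593

The Dirichlet prior is conjugate to the Multinomial likelihood: each posterior αⱼ = prior αⱼ + observed count nⱼ.
Posterior concentration: (13.9, 30.5, 9.2), total = 53.6.
E[θ_{A}|data] = α_{A}/Σα = 13.9/53.6 = 0.2593.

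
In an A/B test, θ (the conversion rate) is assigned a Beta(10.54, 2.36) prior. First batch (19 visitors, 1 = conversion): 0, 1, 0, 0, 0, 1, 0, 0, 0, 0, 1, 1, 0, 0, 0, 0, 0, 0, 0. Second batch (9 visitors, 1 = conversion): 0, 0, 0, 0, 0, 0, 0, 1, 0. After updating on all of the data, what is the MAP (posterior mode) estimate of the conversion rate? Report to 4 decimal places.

The Beta prior is conjugate to a Binomial/Bernoulli likelihood; the update adds successes to α and failures to β.
After batch 1: Beta(10.54+4, 2.36+15) = Beta(14.54, 17.36).
After batch 2: Beta(14.54+1, 17.36+8) = Beta(15.54, 25.36).
Mode of Beta(a,b) for a,b>1 is (a−1)/(a+b−2) = 14.54/38.90 = 0.3738.

0.3738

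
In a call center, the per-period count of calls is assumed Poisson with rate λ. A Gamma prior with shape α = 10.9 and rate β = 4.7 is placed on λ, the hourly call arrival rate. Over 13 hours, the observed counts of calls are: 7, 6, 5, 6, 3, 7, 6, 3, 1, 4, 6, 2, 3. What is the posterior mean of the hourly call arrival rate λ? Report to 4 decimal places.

With a Gamma(shape α, rate β) prior, the Poisson likelihood is conjugate: the posterior is Gamma(α + ΣXᵢ, β + n).
Sum of counts S = 59 over n = 13 hours.
Posterior: Gamma(α+S, β+n) = Gamma(10.9+59, 4.7+13) = Gamma(69.9, 17.7).
Posterior mean = α/β = 69.9/17.7 = 3.9492.

3.9492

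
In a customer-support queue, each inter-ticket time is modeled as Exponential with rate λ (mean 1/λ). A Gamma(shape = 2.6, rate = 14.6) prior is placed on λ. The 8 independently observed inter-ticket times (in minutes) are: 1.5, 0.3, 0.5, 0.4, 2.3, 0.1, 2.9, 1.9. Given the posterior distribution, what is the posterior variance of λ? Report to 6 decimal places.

With a Gamma(shape α, rate β) prior on the exponential rate λ, the posterior after n observations with total T = Σxᵢ is Gamma(α+n, β+T).
Sum of observations T = 9.9 minutes; n = 8.
Posterior: Gamma(2.6+8, 14.6+9.9) = Gamma(10.6, 24.5).
Var = α/β² = 0.017659.

0.017659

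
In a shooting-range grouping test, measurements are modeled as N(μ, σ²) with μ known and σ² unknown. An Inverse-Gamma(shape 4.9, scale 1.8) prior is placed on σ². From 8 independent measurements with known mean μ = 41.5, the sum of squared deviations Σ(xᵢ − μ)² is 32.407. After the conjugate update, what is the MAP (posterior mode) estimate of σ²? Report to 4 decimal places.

1.8185

With known mean μ and an Inverse-Gamma(α, β) prior on σ², the Normal likelihood is conjugate: posterior is Inv-Gamma(α + n/2, β + Σ(xᵢ−μ)²/2).
Posterior: Inv-Gamma(4.9 + 8/2, 1.8 + 32.407/2) = Inv-Gamma(8.90, 18.0035).
Mode = β/(α+1) = 18.0035/9.90 = 1.8185.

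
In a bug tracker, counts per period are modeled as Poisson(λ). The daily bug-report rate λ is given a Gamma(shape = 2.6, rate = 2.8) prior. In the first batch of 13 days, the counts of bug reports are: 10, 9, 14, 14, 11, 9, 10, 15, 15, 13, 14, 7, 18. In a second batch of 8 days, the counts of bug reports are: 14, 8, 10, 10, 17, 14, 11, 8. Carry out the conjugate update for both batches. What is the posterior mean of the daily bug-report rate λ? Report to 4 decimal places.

With a Gamma(shape α, rate β) prior, the Poisson likelihood is conjugate: the posterior is Gamma(α + ΣXᵢ, β + n).
Batch 1: sum of counts S = 159 over n = 13 days.
After batch 1: Gamma(α+S, β+n) = Gamma(2.6+159, 2.8+13) = Gamma(161.6, 15.8).
Batch 2: sum of counts S = 92 over n = 8 days.
After batch 2: Gamma(α+S, β+n) = Gamma(161.6+92, 15.8+8) = Gamma(253.6, 23.8).
Posterior mean = α/β = 253.6/23.8 = 10.6555.

10.6555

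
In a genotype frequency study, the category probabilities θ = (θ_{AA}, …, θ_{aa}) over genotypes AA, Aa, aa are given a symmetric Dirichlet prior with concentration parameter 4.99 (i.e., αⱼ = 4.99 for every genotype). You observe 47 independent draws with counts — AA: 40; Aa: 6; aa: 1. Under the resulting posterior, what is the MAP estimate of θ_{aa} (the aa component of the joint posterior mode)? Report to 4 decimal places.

0.0846

The Dirichlet prior is conjugate to the Multinomial likelihood: each posterior αⱼ = prior αⱼ + observed count nⱼ.
Posterior concentration: (44.99, 10.99, 5.99), total = 61.97.
Joint mode component: (α_{aa}−1)/(Σα−K) = 4.99/58.97 = 0.0846.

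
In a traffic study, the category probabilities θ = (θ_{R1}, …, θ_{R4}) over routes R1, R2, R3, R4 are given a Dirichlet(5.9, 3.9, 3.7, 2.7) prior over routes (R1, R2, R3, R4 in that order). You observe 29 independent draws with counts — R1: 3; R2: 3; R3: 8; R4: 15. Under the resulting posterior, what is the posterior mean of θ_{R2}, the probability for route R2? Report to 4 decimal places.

0.1527

The Dirichlet prior is conjugate to the Multinomial likelihood: each posterior αⱼ = prior αⱼ + observed count nⱼ.
Posterior concentration: (8.9, 6.9, 11.7, 17.7), total = 45.2.
E[θ_{R2}|data] = α_{R2}/Σα = 6.9/45.2 = 0.1527.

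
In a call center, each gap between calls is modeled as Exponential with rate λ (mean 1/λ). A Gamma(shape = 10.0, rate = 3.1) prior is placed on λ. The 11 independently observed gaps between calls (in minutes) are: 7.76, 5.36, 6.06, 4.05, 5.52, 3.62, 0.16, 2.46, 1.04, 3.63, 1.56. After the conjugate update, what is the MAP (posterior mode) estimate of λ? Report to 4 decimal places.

0.4513

With a Gamma(shape α, rate β) prior on the exponential rate λ, the posterior after n observations with total T = Σxᵢ is Gamma(α+n, β+T).
Sum of observations T = 41.22 minutes; n = 11.
Posterior: Gamma(10.0+11, 3.1+41.22) = Gamma(21.0, 44.32).
Mode = (α−1)/β = 0.4513.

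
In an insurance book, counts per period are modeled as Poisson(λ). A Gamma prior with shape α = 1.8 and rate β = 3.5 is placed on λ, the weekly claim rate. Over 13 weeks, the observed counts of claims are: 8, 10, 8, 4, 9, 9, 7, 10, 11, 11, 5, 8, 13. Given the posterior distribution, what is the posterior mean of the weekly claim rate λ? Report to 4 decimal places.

6.9576

With a Gamma(shape α, rate β) prior, the Poisson likelihood is conjugate: the posterior is Gamma(α + ΣXᵢ, β + n).
Sum of counts S = 113 over n = 13 weeks.
Posterior: Gamma(α+S, β+n) = Gamma(1.8+113, 3.5+13) = Gamma(114.8, 16.5).
Posterior mean = α/β = 114.8/16.5 = 6.9576.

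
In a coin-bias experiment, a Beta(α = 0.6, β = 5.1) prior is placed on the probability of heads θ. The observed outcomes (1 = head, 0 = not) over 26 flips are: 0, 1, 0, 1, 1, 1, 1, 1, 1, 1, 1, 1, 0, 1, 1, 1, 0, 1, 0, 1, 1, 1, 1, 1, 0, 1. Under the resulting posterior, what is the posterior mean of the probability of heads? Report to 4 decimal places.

0.6498

The Beta prior is conjugate to a Binomial/Bernoulli likelihood; the update adds successes to α and failures to β.
Posterior: Beta(α+k, β+n−k) = Beta(0.6+20, 5.1+6) = Beta(20.6, 11.1).
Posterior mean = α/(α+β) = 20.6/31.7 = 0.6498.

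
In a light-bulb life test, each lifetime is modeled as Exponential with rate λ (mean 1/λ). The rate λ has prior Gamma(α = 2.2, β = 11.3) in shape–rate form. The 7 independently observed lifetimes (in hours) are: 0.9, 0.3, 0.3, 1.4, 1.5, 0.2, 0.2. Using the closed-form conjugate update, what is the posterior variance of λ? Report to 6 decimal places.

With a Gamma(shape α, rate β) prior on the exponential rate λ, the posterior after n observations with total T = Σxᵢ is Gamma(α+n, β+T).
Sum of observations T = 4.8 hours; n = 7.
Posterior: Gamma(2.2+7, 11.3+4.8) = Gamma(9.2, 16.1).
Var = α/β² = 0.035492.

0.035492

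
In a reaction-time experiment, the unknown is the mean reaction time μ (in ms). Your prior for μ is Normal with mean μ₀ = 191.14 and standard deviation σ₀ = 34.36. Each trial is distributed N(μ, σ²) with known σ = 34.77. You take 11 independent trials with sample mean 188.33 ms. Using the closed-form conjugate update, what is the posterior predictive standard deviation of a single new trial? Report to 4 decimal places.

36.1870

For Normal data with known variance σ², a Normal(μ₀, σ₀²) prior on μ is conjugate. Posterior precision = 1/σ₀² + n/σ²; posterior mean is the precision-weighted average of μ₀ and x̄.
σ₀² = 34.36² = 1180.6096, σ² = 34.77² = 1208.9529; σ² + n·σ₀² = 1208.9529 + 11·1180.6096 = 14195.6585.
Posterior precision = 1/σ₀² + n/σ² = 1/1180.6096 + 11/1208.9529 = (σ² + n·σ₀²)/(σ₀²σ²) = 14195.6585/(1180.6096·1208.9529); posterior variance σₙ² = σ₀²σ²/(σ² + n·σ₀²) = 1180.6096·1208.9529/14195.6585 = 100.544924.
Predictive variance for one new observation = σₙ² + σ² = 1180.6096·1208.9529/14195.6585 + 1208.9529 = σ²·(σ₀² + 14195.6585)/14195.6585 = 1208.9529·15376.2681/14195.6585 = 1309.497824; SD = √(1208.9529·15376.2681/14195.6585) = 36.1870.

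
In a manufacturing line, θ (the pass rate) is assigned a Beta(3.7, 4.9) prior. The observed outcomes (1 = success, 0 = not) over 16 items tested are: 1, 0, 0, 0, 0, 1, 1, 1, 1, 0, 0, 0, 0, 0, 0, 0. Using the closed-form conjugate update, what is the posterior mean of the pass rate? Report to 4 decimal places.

0.3537

The Beta prior is conjugate to a Binomial/Bernoulli likelihood; the update adds successes to α and failures to β.
Posterior: Beta(α+k, β+n−k) = Beta(3.7+5, 4.9+11) = Beta(8.7, 15.9).
Posterior mean = α/(α+β) = 8.7/24.6 = 0.3537.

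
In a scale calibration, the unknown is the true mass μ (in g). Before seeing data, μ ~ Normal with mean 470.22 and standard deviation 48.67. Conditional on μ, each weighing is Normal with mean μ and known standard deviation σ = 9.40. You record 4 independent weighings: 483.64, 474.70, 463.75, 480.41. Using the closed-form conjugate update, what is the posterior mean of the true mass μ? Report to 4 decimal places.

475.5751

For Normal data with known variance σ², a Normal(μ₀, σ₀²) prior on μ is conjugate. Posterior precision = 1/σ₀² + n/σ²; posterior mean is the precision-weighted average of μ₀ and x̄.
Σxᵢ = 483.64 + 474.70 + 463.75 + 480.41 = 1902.5, so n·x̄ = 1902.5.
σ₀² = 48.67² = 2368.7689, σ² = 9.40² = 88.36; σ² + n·σ₀² = 88.36 + 4·2368.7689 = 9563.4356.
Posterior mean = (μ₀/σ₀² + n·x̄/σ²)/(1/σ₀² + n/σ²) = (σ²·μ₀ + σ₀²·n·x̄)/(σ² + n·σ₀²) = (88.36·470.22 + 2368.7689·1902.5)/9563.4356 = 4548131.47145/9563.4356 = 475.5751.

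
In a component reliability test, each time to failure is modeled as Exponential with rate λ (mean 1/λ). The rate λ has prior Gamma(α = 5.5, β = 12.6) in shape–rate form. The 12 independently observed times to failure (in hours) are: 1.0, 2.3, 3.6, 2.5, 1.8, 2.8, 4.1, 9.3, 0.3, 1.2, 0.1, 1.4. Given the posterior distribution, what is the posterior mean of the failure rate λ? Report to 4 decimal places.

0.4070

With a Gamma(shape α, rate β) prior on the exponential rate λ, the posterior after n observations with total T = Σxᵢ is Gamma(α+n, β+T).
Sum of observations T = 30.4 hours; n = 12.
Posterior: Gamma(5.5+12, 12.6+30.4) = Gamma(17.5, 43.0).
Posterior mean of λ = α/β = 17.5/43.0 = 0.4070.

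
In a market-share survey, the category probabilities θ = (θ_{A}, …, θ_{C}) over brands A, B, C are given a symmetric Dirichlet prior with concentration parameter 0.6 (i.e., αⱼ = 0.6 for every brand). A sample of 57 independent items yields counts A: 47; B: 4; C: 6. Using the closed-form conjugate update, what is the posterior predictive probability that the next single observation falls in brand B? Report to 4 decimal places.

The Dirichlet prior is conjugate to the Multinomial likelihood: each posterior αⱼ = prior αⱼ + observed count nⱼ.
Posterior concentration: (47.6, 4.6, 6.6), total = 58.8.
P(next = B | data) = α_{B}/Σα = 0.0782.

0.0782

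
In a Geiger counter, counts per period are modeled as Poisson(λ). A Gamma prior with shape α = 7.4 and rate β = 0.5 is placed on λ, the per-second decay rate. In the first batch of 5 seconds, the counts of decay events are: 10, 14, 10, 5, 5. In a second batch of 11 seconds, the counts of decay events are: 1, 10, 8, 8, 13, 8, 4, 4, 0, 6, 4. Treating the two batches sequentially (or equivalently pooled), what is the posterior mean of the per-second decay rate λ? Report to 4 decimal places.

With a Gamma(shape α, rate β) prior, the Poisson likelihood is conjugate: the posterior is Gamma(α + ΣXᵢ, β + n).
Batch 1: sum of counts S = 44 over n = 5 seconds.
After batch 1: Gamma(α+S, β+n) = Gamma(7.4+44, 0.5+5) = Gamma(51.4, 5.5).
Batch 2: sum of counts S = 66 over n = 11 seconds.
After batch 2: Gamma(α+S, β+n) = Gamma(51.4+66, 5.5+11) = Gamma(117.4, 16.5).
Posterior mean = α/β = 117.4/16.5 = 7.1152.

7.1152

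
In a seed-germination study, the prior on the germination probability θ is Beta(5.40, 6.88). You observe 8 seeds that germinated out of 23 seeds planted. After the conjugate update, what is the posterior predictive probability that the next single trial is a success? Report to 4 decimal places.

The Beta prior is conjugate to a Binomial/Bernoulli likelihood; the update adds successes to α and failures to β.
Posterior: Beta(α+k, β+n−k) = Beta(5.40+8, 6.88+15) = Beta(13.40, 21.88).
For a single future Bernoulli trial, P(success | data) = α/(α+β) = 0.3798.

0.3798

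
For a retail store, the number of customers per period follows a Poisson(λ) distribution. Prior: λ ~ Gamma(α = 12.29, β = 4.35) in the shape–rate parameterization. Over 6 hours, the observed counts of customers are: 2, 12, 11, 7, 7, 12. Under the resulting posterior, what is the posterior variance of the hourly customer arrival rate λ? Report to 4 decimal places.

With a Gamma(shape α, rate β) prior, the Poisson likelihood is conjugate: the posterior is Gamma(α + ΣXᵢ, β + n).
Sum of counts S = 51 over n = 6 hours.
Posterior: Gamma(α+S, β+n) = Gamma(12.29+51, 4.35+6) = Gamma(63.29, 10.35).
Var = α/β² = 63.29/10.35² = 0.5908.

0.5908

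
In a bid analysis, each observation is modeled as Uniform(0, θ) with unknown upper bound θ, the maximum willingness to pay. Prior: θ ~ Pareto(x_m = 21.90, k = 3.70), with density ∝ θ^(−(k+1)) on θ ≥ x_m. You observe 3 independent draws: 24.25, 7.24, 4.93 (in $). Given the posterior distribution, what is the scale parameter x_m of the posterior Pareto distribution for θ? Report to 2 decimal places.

24.25

A Pareto(scale x_m, shape k) prior on the upper bound θ of Uniform(0, θ) is conjugate: posterior is Pareto(max(x_m, max xᵢ), k + n).
Sample maximum = 24.25; prior scale x_m = 21.90 → posterior scale = max = 24.25.
Posterior shape = 3.70 + 3 = 6.70.
Posterior scale x_m = 24.25.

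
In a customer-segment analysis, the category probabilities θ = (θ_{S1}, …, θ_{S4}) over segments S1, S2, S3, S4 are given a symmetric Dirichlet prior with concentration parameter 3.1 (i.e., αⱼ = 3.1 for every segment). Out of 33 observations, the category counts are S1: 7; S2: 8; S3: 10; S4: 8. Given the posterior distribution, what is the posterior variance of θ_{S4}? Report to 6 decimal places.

0.003981

The Dirichlet prior is conjugate to the Multinomial likelihood: each posterior αⱼ = prior αⱼ + observed count nⱼ.
Posterior concentration: (10.1, 11.1, 13.1, 11.1), total = 45.4.
Var[θ_j] = α_j(Σα−α_j)/((Σα)²(Σα+1)) = 11.1·34.3/(45.4²·46.4) = 0.003981.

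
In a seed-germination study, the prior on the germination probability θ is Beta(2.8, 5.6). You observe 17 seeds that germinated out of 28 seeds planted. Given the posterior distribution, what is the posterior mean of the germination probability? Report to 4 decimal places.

0.5440

The Beta prior is conjugate to a Binomial/Bernoulli likelihood; the update adds successes to α and failures to β.
Posterior: Beta(α+k, β+n−k) = Beta(2.8+17, 5.6+11) = Beta(19.8, 16.6).
Posterior mean = α/(α+β) = 19.8/36.4 = 0.5440.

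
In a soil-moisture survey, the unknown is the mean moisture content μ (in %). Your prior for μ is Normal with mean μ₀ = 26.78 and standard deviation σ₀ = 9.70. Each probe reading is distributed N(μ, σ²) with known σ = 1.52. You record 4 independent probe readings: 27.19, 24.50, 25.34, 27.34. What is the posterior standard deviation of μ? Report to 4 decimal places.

0.7577

For Normal data with known variance σ², a Normal(μ₀, σ₀²) prior on μ is conjugate. Posterior precision = 1/σ₀² + n/σ²; posterior mean is the precision-weighted average of μ₀ and x̄.
σ₀² = 9.70² = 94.09, σ² = 1.52² = 2.3104; σ² + n·σ₀² = 2.3104 + 4·94.09 = 378.6704.
Posterior precision = 1/σ₀² + n/σ² = 1/94.09 + 4/2.3104 = (σ² + n·σ₀²)/(σ₀²σ²) = 378.6704/(94.09·2.3104); posterior variance σₙ² = σ₀²σ²/(σ² + n·σ₀²) = 94.09·2.3104/378.6704 = 0.574076.
Posterior SD = √σₙ² = √(94.09·2.3104/378.6704) = 0.7577.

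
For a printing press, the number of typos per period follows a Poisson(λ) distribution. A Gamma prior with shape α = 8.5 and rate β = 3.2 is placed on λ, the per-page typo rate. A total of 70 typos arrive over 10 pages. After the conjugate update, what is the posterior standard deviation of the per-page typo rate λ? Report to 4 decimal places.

With a Gamma(shape α, rate β) prior, the Poisson likelihood is conjugate: the posterior is Gamma(α + ΣXᵢ, β + n).
Posterior: Gamma(α+S, β+n) = Gamma(8.5+70, 3.2+10) = Gamma(78.5, 13.2).
SD = √α/β = √78.5/13.2 = 0.6712.

0.6712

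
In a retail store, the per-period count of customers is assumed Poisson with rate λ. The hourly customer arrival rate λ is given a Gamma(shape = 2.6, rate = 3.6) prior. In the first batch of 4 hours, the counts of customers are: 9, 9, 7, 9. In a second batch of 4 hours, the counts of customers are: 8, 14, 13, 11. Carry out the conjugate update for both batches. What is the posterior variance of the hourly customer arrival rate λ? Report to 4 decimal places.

0.6139

With a Gamma(shape α, rate β) prior, the Poisson likelihood is conjugate: the posterior is Gamma(α + ΣXᵢ, β + n).
Batch 1: sum of counts S = 34 over n = 4 hours.
After batch 1: Gamma(α+S, β+n) = Gamma(2.6+34, 3.6+4) = Gamma(36.6, 7.6).
Batch 2: sum of counts S = 46 over n = 4 hours.
After batch 2: Gamma(α+S, β+n) = Gamma(36.6+46, 7.6+4) = Gamma(82.6, 11.6).
Var = α/β² = 82.6/11.6² = 0.6139.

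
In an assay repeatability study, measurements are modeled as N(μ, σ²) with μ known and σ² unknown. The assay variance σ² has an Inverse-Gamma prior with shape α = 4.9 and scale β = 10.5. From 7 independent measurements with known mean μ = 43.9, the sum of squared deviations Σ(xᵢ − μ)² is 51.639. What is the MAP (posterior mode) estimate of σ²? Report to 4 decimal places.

With known mean μ and an Inverse-Gamma(α, β) prior on σ², the Normal likelihood is conjugate: posterior is Inv-Gamma(α + n/2, β + Σ(xᵢ−μ)²/2).
Posterior: Inv-Gamma(4.9 + 7/2, 10.5 + 51.639/2) = Inv-Gamma(8.40, 36.3195).
Mode = β/(α+1) = 36.3195/9.40 = 3.8638.

3.8638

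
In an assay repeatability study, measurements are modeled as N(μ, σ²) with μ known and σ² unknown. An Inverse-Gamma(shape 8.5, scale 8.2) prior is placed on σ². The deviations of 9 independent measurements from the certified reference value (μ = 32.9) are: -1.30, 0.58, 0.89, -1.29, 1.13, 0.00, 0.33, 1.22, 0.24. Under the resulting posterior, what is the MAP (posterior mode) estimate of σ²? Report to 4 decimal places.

With known mean μ and an Inverse-Gamma(α, β) prior on σ², the Normal likelihood is conjugate: posterior is Inv-Gamma(α + n/2, β + Σ(xᵢ−μ)²/2).
Σ(xᵢ−μ)² = (-1.30)² + (0.58)² + (0.89)² + (-1.29)² + (1.13)² + (0.00)² + (0.33)² + (1.22)² + (0.24)² = 7.4144.
Posterior: Inv-Gamma(8.5 + 9/2, 8.2 + 7.4144/2) = Inv-Gamma(13.00, 11.90720).
Mode = β/(α+1) = 11.90720/14.00 = 0.8505.

0.8505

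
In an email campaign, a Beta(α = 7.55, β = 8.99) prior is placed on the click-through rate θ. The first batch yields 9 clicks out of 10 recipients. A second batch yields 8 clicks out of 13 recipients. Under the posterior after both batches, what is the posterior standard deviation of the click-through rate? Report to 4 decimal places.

The Beta prior is conjugate to a Binomial/Bernoulli likelihood; the update adds successes to α and failures to β.
After batch 1: Beta(7.55+9, 8.99+1) = Beta(16.55, 9.99).
After batch 2: Beta(16.55+8, 9.99+5) = Beta(24.55, 14.99).
Var = αβ/((α+β)²(α+β+1)) = 24.55·14.99/(39.54²·40.54) = 0.00580625; SD = √0.00580625 = 0.0762.

0.0762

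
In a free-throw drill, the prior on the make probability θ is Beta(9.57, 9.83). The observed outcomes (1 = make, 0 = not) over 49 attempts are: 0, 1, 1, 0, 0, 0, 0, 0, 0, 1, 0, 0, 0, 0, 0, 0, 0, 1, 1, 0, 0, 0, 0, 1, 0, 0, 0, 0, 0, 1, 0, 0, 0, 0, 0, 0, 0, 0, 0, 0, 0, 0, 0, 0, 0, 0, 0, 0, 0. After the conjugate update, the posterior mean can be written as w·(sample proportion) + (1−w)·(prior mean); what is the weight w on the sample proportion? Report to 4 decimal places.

The Beta prior is conjugate to a Binomial/Bernoulli likelihood; the update adds successes to α and failures to β.
Posterior mean = (α₀+k)/(α₀+β₀+n) = [n/(α₀+β₀+n)]·(k/n) + [(α₀+β₀)/(α₀+β₀+n)]·α₀/(α₀+β₀), so only n and the prior enter the weight.
The weight on the data is w = n/(α₀+β₀+n) = 49/(9.57+9.83+49) = 49/68.40 = 0.7164.

0.7164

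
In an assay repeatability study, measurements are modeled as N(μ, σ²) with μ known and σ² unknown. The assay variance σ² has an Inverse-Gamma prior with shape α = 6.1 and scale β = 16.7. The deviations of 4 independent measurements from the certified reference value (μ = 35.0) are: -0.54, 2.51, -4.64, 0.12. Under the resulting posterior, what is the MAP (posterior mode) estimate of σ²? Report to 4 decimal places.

3.3811

With known mean μ and an Inverse-Gamma(α, β) prior on σ², the Normal likelihood is conjugate: posterior is Inv-Gamma(α + n/2, β + Σ(xᵢ−μ)²/2).
Σ(xᵢ−μ)² = (-0.54)² + (2.51)² + (-4.64)² + (0.12)² = 28.1357.
Posterior: Inv-Gamma(6.1 + 4/2, 16.7 + 28.1357/2) = Inv-Gamma(8.10, 30.76785).
Mode = β/(α+1) = 30.76785/9.10 = 3.3811.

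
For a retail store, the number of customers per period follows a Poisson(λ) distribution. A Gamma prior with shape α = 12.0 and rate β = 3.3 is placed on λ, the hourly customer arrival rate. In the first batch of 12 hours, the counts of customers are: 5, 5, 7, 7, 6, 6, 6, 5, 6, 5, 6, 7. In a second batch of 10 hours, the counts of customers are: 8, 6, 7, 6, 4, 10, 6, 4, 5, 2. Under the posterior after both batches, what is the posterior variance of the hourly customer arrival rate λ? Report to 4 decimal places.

0.2203

With a Gamma(shape α, rate β) prior, the Poisson likelihood is conjugate: the posterior is Gamma(α + ΣXᵢ, β + n).
Batch 1: sum of counts S = 71 over n = 12 hours.
After batch 1: Gamma(α+S, β+n) = Gamma(12.0+71, 3.3+12) = Gamma(83.0, 15.3).
Batch 2: sum of counts S = 58 over n = 10 hours.
After batch 2: Gamma(α+S, β+n) = Gamma(83.0+58, 15.3+10) = Gamma(141.0, 25.3).
Var = α/β² = 141.0/25.3² = 0.2203.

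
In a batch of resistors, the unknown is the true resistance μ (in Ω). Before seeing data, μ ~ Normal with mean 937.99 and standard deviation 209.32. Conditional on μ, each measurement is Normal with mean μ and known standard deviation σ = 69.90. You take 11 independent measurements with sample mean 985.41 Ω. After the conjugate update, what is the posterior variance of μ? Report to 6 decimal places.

439.724920

For Normal data with known variance σ², a Normal(μ₀, σ₀²) prior on μ is conjugate. Posterior precision = 1/σ₀² + n/σ²; posterior mean is the precision-weighted average of μ₀ and x̄.
σ₀² = 209.32² = 43814.8624, σ² = 69.90² = 4886.01; σ² + n·σ₀² = 4886.01 + 11·43814.8624 = 486849.4964.
Posterior precision = 1/σ₀² + n/σ² = 1/43814.8624 + 11/4886.01 = (σ² + n·σ₀²)/(σ₀²σ²) = 486849.4964/(43814.8624·4886.01); posterior variance σₙ² = σ₀²σ²/(σ² + n·σ₀²) = 43814.8624·4886.01/486849.4964 = 439.724920.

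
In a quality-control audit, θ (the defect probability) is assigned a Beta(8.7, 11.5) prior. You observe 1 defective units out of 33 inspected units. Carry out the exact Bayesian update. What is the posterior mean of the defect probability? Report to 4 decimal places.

0.1823

The Beta prior is conjugate to a Binomial/Bernoulli likelihood; the update adds successes to α and failures to β.
Posterior: Beta(α+k, β+n−k) = Beta(8.7+1, 11.5+32) = Beta(9.7, 43.5).
Posterior mean = α/(α+β) = 9.7/53.2 = 0.1823.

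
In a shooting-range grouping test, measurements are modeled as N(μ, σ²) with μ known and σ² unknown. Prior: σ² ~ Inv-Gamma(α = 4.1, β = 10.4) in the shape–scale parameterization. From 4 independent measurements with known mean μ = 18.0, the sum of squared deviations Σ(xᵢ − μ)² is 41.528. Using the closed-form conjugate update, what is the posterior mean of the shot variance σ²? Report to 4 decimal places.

6.1106

With known mean μ and an Inverse-Gamma(α, β) prior on σ², the Normal likelihood is conjugate: posterior is Inv-Gamma(α + n/2, β + Σ(xᵢ−μ)²/2).
Posterior: Inv-Gamma(4.1 + 4/2, 10.4 + 41.528/2) = Inv-Gamma(6.10, 31.1640).
E[σ²|data] = β/(α−1) = 31.1640/5.10 = 6.1106.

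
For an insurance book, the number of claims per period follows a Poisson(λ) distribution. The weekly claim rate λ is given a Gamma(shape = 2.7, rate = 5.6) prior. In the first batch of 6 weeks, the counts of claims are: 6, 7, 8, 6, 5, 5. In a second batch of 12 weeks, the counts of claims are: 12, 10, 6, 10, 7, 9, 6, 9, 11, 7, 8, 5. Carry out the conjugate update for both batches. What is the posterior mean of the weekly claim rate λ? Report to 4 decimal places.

5.9195

With a Gamma(shape α, rate β) prior, the Poisson likelihood is conjugate: the posterior is Gamma(α + ΣXᵢ, β + n).
Batch 1: sum of counts S = 37 over n = 6 weeks.
After batch 1: Gamma(α+S, β+n) = Gamma(2.7+37, 5.6+6) = Gamma(39.7, 11.6).
Batch 2: sum of counts S = 100 over n = 12 weeks.
After batch 2: Gamma(α+S, β+n) = Gamma(39.7+100, 11.6+12) = Gamma(139.7, 23.6).
Posterior mean = α/β = 139.7/23.6 = 5.9195.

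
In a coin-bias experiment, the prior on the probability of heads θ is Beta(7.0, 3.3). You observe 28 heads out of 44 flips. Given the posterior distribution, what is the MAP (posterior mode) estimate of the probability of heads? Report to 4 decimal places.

The Beta prior is conjugate to a Binomial/Bernoulli likelihood; the update adds successes to α and failures to β.
Posterior: Beta(α+k, β+n−k) = Beta(7.0+28, 3.3+16) = Beta(35.0, 19.3).
Mode of Beta(a,b) for a,b>1 is (a−1)/(a+b−2) = 34.0/52.3 = 0.6501.

0.6501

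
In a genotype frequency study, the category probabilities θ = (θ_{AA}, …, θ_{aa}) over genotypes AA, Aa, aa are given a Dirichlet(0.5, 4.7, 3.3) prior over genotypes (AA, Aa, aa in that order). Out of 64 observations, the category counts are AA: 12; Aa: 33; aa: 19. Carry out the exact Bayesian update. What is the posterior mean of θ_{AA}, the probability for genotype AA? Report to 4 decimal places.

0.1724

The Dirichlet prior is conjugate to the Multinomial likelihood: each posterior αⱼ = prior αⱼ + observed count nⱼ.
Posterior concentration: (12.5, 37.7, 22.3), total = 72.5.
E[θ_{AA}|data] = α_{AA}/Σα = 12.5/72.5 = 0.1724.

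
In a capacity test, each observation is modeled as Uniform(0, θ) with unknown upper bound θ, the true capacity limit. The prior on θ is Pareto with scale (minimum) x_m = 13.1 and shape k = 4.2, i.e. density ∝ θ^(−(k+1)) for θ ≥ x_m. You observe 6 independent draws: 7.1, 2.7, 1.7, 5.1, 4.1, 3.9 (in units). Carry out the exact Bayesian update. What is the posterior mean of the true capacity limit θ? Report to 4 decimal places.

14.5239

A Pareto(scale x_m, shape k) prior on the upper bound θ of Uniform(0, θ) is conjugate: posterior is Pareto(max(x_m, max xᵢ), k + n).
Sample maximum = 7.1; prior scale x_m = 13.1 → posterior scale = max = 13.1.
Posterior shape = 4.2 + 6 = 10.2.
E[θ|data] = k·x_m/(k−1) = 10.2·13.1/9.2 = 14.5239.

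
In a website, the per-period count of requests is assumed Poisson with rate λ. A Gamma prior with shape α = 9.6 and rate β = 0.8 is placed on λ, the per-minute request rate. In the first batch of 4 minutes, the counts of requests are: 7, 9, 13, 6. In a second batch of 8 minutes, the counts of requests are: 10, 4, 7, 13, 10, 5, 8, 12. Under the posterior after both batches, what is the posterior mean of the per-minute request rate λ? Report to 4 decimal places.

With a Gamma(shape α, rate β) prior, the Poisson likelihood is conjugate: the posterior is Gamma(α + ΣXᵢ, β + n).
Batch 1: sum of counts S = 35 over n = 4 minutes.
After batch 1: Gamma(α+S, β+n) = Gamma(9.6+35, 0.8+4) = Gamma(44.6, 4.8).
Batch 2: sum of counts S = 69 over n = 8 minutes.
After batch 2: Gamma(α+S, β+n) = Gamma(44.6+69, 4.8+8) = Gamma(113.6, 12.8).
Posterior mean = α/β = 113.6/12.8 = 8.8750.

8.8750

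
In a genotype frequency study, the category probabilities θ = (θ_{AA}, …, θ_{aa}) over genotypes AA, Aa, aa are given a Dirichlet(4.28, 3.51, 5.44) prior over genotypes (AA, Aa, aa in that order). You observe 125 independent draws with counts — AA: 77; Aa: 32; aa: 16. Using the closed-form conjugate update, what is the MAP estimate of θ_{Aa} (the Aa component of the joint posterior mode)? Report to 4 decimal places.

0.2552

The Dirichlet prior is conjugate to the Multinomial likelihood: each posterior αⱼ = prior αⱼ + observed count nⱼ.
Posterior concentration: (81.28, 35.51, 21.44), total = 138.23.
Joint mode component: (α_{Aa}−1)/(Σα−K) = 34.51/135.23 = 0.2552.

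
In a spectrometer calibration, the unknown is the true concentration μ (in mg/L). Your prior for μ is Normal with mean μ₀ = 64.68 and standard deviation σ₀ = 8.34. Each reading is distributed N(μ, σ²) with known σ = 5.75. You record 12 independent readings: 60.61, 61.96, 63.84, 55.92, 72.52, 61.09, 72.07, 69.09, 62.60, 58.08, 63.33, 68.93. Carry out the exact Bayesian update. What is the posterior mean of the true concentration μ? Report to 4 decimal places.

For Normal data with known variance σ², a Normal(μ₀, σ₀²) prior on μ is conjugate. Posterior precision = 1/σ₀² + n/σ²; posterior mean is the precision-weighted average of μ₀ and x̄.
Σxᵢ = 60.61 + 61.96 + 63.84 + 55.92 + 72.52 + 61.09 + 72.07 + 69.09 + 62.60 + 58.08 + 63.33 + 68.93 = 770.04, so n·x̄ = 770.04.
σ₀² = 8.34² = 69.5556, σ² = 5.75² = 33.0625; σ² + n·σ₀² = 33.0625 + 12·69.5556 = 867.7297.
Posterior mean = (μ₀/σ₀² + n·x̄/σ²)/(1/σ₀² + n/σ²) = (σ²·μ₀ + σ₀²·n·x̄)/(σ² + n·σ₀²) = (33.0625·64.68 + 69.5556·770.04)/867.7297 = 55699.076724/867.7297 = 64.1894.

64.1894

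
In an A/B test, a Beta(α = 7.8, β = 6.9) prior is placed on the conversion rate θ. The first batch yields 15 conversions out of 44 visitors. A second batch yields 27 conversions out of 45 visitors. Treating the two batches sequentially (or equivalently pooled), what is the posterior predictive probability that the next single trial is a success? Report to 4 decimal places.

The Beta prior is conjugate to a Binomial/Bernoulli likelihood; the update adds successes to α and failures to β.
After batch 1: Beta(7.8+15, 6.9+29) = Beta(22.8, 35.9).
After batch 2: Beta(22.8+27, 35.9+18) = Beta(49.8, 53.9).
For a single future Bernoulli trial, P(success | data) = α/(α+β) = 0.4802.

0.4802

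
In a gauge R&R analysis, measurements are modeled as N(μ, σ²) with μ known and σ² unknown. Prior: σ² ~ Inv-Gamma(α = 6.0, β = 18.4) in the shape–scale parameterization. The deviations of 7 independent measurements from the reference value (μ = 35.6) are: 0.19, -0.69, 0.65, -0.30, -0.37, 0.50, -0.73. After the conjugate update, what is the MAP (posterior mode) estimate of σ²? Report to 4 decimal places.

1.8450

With known mean μ and an Inverse-Gamma(α, β) prior on σ², the Normal likelihood is conjugate: posterior is Inv-Gamma(α + n/2, β + Σ(xᵢ−μ)²/2).
Σ(xᵢ−μ)² = (0.19)² + (-0.69)² + (0.65)² + (-0.30)² + (-0.37)² + (0.50)² + (-0.73)² = 1.9445.
Posterior: Inv-Gamma(6.0 + 7/2, 18.4 + 1.9445/2) = Inv-Gamma(9.50, 19.37225).
Mode = β/(α+1) = 19.37225/10.50 = 1.8450.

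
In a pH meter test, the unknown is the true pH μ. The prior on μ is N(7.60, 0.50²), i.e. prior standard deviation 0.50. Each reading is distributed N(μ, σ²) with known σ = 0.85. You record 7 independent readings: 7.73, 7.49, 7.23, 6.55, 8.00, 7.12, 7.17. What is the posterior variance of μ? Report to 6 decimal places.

0.073054

For Normal data with known variance σ², a Normal(μ₀, σ₀²) prior on μ is conjugate. Posterior precision = 1/σ₀² + n/σ²; posterior mean is the precision-weighted average of μ₀ and x̄.
σ₀² = 0.50² = 0.25, σ² = 0.85² = 0.7225; σ² + n·σ₀² = 0.7225 + 7·0.25 = 2.4725.
Posterior precision = 1/σ₀² + n/σ² = 1/0.25 + 7/0.7225 = (σ² + n·σ₀²)/(σ₀²σ²) = 2.4725/(0.25·0.7225); posterior variance σₙ² = σ₀²σ²/(σ² + n·σ₀²) = 0.25·0.7225/2.4725 = 0.073054.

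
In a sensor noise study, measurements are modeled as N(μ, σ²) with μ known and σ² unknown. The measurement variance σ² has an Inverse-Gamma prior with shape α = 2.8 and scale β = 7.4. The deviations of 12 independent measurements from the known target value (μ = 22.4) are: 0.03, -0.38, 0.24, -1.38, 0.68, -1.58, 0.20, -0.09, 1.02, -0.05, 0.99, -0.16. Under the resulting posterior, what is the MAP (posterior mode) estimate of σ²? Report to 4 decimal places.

1.1206

With known mean μ and an Inverse-Gamma(α, β) prior on σ², the Normal likelihood is conjugate: posterior is Inv-Gamma(α + n/2, β + Σ(xᵢ−μ)²/2).
Σ(xᵢ−μ)² = (0.03)² + (-0.38)² + (0.24)² + (-1.38)² + (0.68)² + (-1.58)² + (0.20)² + (-0.09)² + (1.02)² + (-0.05)² + (0.99)² + (-0.16)² = 7.1628.
Posterior: Inv-Gamma(2.8 + 12/2, 7.4 + 7.1628/2) = Inv-Gamma(8.80, 10.98140).
Mode = β/(α+1) = 10.98140/9.80 = 1.1206.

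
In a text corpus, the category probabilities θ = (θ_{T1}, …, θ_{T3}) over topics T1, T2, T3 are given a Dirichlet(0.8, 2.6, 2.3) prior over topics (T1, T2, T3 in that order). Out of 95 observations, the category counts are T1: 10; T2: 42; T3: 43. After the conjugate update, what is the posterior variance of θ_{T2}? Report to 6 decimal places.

The Dirichlet prior is conjugate to the Multinomial likelihood: each posterior αⱼ = prior αⱼ + observed count nⱼ.
Posterior concentration: (10.8, 44.6, 45.3), total = 100.7.
Var[θ_j] = α_j(Σα−α_j)/((Σα)²(Σα+1)) = 44.6·56.1/(100.7²·101.7) = 0.002426.

0.002426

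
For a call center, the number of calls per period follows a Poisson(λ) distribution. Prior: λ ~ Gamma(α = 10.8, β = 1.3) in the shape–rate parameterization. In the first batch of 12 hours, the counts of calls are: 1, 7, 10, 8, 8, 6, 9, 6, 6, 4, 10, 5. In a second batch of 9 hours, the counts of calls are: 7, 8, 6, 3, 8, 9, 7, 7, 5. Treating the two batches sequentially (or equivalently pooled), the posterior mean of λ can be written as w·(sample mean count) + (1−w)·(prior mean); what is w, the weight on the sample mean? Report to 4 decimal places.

0.9417

With a Gamma(shape α, rate β) prior, the Poisson likelihood is conjugate: the posterior is Gamma(α + ΣXᵢ, β + n).
Total number of hours: n = 12 + 9 = 21.
Posterior mean = (α₀+S)/(β₀+n) = [n/(β₀+n)]·(S/n) + [β₀/(β₀+n)]·(α₀/β₀), so only n and β₀ enter the weight.
Weight on data w = n/(β₀+n) = 21/(1.3+21) = 21/22.3 = 0.9417.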